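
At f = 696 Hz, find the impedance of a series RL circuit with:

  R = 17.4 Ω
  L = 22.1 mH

Step 1 — Angular frequency: ω = 2π·f = 2π·696 = 4373 rad/s.
Step 2 — Component impedances:
  R: Z = R = 17.4 Ω
  L: Z = jωL = j·4373·0.0221 = 0 + j96.65 Ω
Step 3 — Series combination: Z_total = R + L = 17.4 + j96.65 Ω = 98.2∠79.8° Ω.

Z = 17.4 + j96.65 Ω = 98.2∠79.8° Ω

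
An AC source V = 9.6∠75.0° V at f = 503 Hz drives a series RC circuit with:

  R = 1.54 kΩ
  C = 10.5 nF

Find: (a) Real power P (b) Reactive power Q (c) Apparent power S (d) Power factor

Step 1 — Angular frequency: ω = 2π·f = 2π·503 = 3160 rad/s.
Step 2 — Component impedances:
  R: Z = R = 1540 Ω
  C: Z = 1/(jωC) = -j/(ω·C) = 0 - j3.013e+04 Ω
Step 3 — Series combination: Z_total = R + C = 1540 - j3.013e+04 Ω = 3.017e+04∠-87.1° Ω.
Step 4 — Source phasor: V = 9.6∠75.0° V = 2.485 + j9.273 V.
Step 5 — Current: I = V / Z = -0.0003027 + j9.792e-05 A = 0.0003182∠162.1° A.
Step 6 — Complex power: S = V·I* = 0.0001559 - j0.00305 VA.
Step 7 — Real power: P = Re(S) = 0.0001559 W.
Step 8 — Reactive power: Q = Im(S) = -0.00305 VAR.
Step 9 — Apparent power: |S| = 0.003054 VA.
Step 10 — Power factor: PF = P/|S| = 0.05104 (leading).

(a) P = 0.0001559 W  (b) Q = -0.00305 VAR  (c) S = 0.003054 VA  (d) PF = 0.05104 (leading)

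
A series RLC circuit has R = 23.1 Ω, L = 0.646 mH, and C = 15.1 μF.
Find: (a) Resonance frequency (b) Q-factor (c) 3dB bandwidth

Step 1 — Resonance condition Im(Z)=0 gives ω₀ = 1/√(LC).
Step 2 — ω₀ = 1/√(0.000646·1.51e-05) = 1.013e+04 rad/s.
Step 3 — f₀ = ω₀/(2π) = 1611 Hz.
Step 4 — Series Q: Q = ω₀L/R = 1.013e+04·0.000646/23.1 = 0.2831.
Step 5 — 3dB bandwidth: Δω = ω₀/Q = 3.576e+04 rad/s; BW = Δω/(2π) = 5691 Hz.

(a) f₀ = 1611 Hz  (b) Q = 0.2831  (c) BW = 5691 Hz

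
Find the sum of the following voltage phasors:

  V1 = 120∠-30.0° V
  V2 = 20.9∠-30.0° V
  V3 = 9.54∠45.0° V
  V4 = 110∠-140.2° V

Step 1 — Convert each phasor to rectangular form:
  V1 = 120·(cos(-30.0°) + j·sin(-30.0°)) = 103.9 - j60 V
  V2 = 20.9·(cos(-30.0°) + j·sin(-30.0°)) = 18.1 - j10.45 V
  V3 = 9.54·(cos(45.0°) + j·sin(45.0°)) = 6.746 + j6.746 V
  V4 = 110·(cos(-140.2°) + j·sin(-140.2°)) = -84.51 - j70.41 V
Step 2 — Sum components: V_total = 44.26 - j134.1 V.
Step 3 — Convert to polar: |V_total| = 141.2 V, ∠V_total = -71.7°.

V_total = 141.2∠-71.7° V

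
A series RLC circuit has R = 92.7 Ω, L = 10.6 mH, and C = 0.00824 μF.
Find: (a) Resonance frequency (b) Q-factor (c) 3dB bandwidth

Step 1 — Resonance condition Im(Z)=0 gives ω₀ = 1/√(LC).
Step 2 — ω₀ = 1/√(0.0106·8.24e-09) = 1.07e+05 rad/s.
Step 3 — f₀ = ω₀/(2π) = 1.703e+04 Hz.
Step 4 — Series Q: Q = ω₀L/R = 1.07e+05·0.0106/92.7 = 12.24.
Step 5 — 3dB bandwidth: Δω = ω₀/Q = 8745 rad/s; BW = Δω/(2π) = 1392 Hz.

(a) f₀ = 1.703e+04 Hz  (b) Q = 12.24  (c) BW = 1392 Hz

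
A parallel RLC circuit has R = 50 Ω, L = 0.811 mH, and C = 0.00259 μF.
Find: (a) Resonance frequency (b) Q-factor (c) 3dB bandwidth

Step 1 — Resonance: ω₀ = 1/√(LC) = 1/√(0.000811·2.59e-09) = 6.9e+05 rad/s.
Step 2 — f₀ = ω₀/(2π) = 1.098e+05 Hz.
Step 3 — Parallel Q: Q = R/(ω₀L) = 50/(6.9e+05·0.000811) = 0.08935.
Step 4 — Bandwidth: Δω = ω₀/Q = 7.722e+06 rad/s; BW = Δω/(2π) = 1.229e+06 Hz.

(a) f₀ = 1.098e+05 Hz  (b) Q = 0.08935  (c) BW = 1.229e+06 Hz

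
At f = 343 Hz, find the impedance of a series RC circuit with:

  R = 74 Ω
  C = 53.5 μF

Step 1 — Angular frequency: ω = 2π·f = 2π·343 = 2155 rad/s.
Step 2 — Component impedances:
  R: Z = R = 74 Ω
  C: Z = 1/(jωC) = -j/(ω·C) = 0 - j8.673 Ω
Step 3 — Series combination: Z_total = R + C = 74 - j8.673 Ω = 74.51∠-6.7° Ω.

Z = 74 - j8.673 Ω = 74.51∠-6.7° Ω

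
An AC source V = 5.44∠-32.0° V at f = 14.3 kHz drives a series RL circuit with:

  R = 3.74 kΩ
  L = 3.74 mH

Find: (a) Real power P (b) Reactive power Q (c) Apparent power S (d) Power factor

Step 1 — Angular frequency: ω = 2π·f = 2π·1.43e+04 = 8.985e+04 rad/s.
Step 2 — Component impedances:
  R: Z = R = 3740 Ω
  L: Z = jωL = j·8.985e+04·0.00374 = 0 + j336 Ω
Step 3 — Series combination: Z_total = R + L = 3740 + j336 Ω = 3755∠5.1° Ω.
Step 4 — Source phasor: V = 5.44∠-32.0° V = 4.613 - j2.883 V.
Step 5 — Current: I = V / Z = 0.001155 - j0.0008746 A = 0.001449∠-37.1° A.
Step 6 — Complex power: S = V·I* = 0.007849 + j0.0007053 VA.
Step 7 — Real power: P = Re(S) = 0.007849 W.
Step 8 — Reactive power: Q = Im(S) = 0.0007053 VAR.
Step 9 — Apparent power: |S| = 0.007881 VA.
Step 10 — Power factor: PF = P/|S| = 0.996 (lagging).

(a) P = 0.007849 W  (b) Q = 0.0007053 VAR  (c) S = 0.007881 VA  (d) PF = 0.996 (lagging)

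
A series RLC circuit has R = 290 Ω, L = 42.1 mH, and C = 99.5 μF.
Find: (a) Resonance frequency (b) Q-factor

Step 1 — Resonance condition Im(Z)=0 gives ω₀ = 1/√(LC).
Step 2 — ω₀ = 1/√(0.0421·9.95e-05) = 488.6 rad/s.
Step 3 — f₀ = ω₀/(2π) = 77.76 Hz.
Step 4 — Series Q: Q = ω₀L/R = 488.6·0.0421/290 = 0.07093.

(a) f₀ = 77.76 Hz  (b) Q = 0.07093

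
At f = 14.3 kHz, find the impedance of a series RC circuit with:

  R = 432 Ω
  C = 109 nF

Step 1 — Angular frequency: ω = 2π·f = 2π·1.43e+04 = 8.985e+04 rad/s.
Step 2 — Component impedances:
  R: Z = R = 432 Ω
  C: Z = 1/(jωC) = -j/(ω·C) = 0 - j102.1 Ω
Step 3 — Series combination: Z_total = R + C = 432 - j102.1 Ω = 443.9∠-13.3° Ω.

Z = 432 - j102.1 Ω = 443.9∠-13.3° Ω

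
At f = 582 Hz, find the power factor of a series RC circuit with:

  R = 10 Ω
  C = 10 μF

Step 1 — Angular frequency: ω = 2π·f = 2π·582 = 3657 rad/s.
Step 2 — Component impedances:
  R: Z = R = 10 Ω
  C: Z = 1/(jωC) = -j/(ω·C) = 0 - j27.35 Ω
Step 3 — Series combination: Z_total = R + C = 10 - j27.35 Ω = 29.12∠-69.9° Ω.
Step 4 — Power factor: PF = cos(φ) = Re(Z)/|Z| = 10/29.12 = 0.3434.
Step 5 — Type: Im(Z) = -27.35 ⇒ leading (phase φ = -69.9°).

PF = 0.3434 (leading, φ = -69.9°)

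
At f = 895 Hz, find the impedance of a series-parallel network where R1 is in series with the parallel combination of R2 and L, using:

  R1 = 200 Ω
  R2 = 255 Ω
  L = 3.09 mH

Step 1 — Angular frequency: ω = 2π·f = 2π·895 = 5623 rad/s.
Step 2 — Component impedances:
  R1: Z = R = 200 Ω
  R2: Z = R = 255 Ω
  L: Z = jωL = j·5623·0.00309 = 0 + j17.38 Ω
Step 3 — Parallel branch: R2 || L = 1/(1/R2 + 1/L) = 1.179 + j17.3 Ω.
Step 4 — Series with R1: Z_total = R1 + (R2 || L) = 201.2 + j17.3 Ω = 201.9∠4.9° Ω.

Z = 201.2 + j17.3 Ω = 201.9∠4.9° Ω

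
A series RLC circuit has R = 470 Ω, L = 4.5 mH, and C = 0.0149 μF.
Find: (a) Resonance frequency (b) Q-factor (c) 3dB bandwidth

Step 1 — Resonance: ω₀ = 1/√(LC) = 1/√(0.0045·1.49e-08) = 1.221e+05 rad/s.
Step 2 — f₀ = ω₀/(2π) = 1.944e+04 Hz.
Step 3 — Series Q: Q = ω₀L/R = 1.221e+05·0.0045/470 = 1.169.
Step 4 — Bandwidth: Δω = ω₀/Q = 1.044e+05 rad/s; BW = Δω/(2π) = 1.662e+04 Hz.

(a) f₀ = 1.944e+04 Hz  (b) Q = 1.169  (c) BW = 1.662e+04 Hz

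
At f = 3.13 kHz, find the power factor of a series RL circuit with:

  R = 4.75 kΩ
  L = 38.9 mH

Step 1 — Angular frequency: ω = 2π·f = 2π·3130 = 1.967e+04 rad/s.
Step 2 — Component impedances:
  R: Z = R = 4750 Ω
  L: Z = jωL = j·1.967e+04·0.0389 = 0 + j765 Ω
Step 3 — Series combination: Z_total = R + L = 4750 + j765 Ω = 4811∠9.1° Ω.
Step 4 — Power factor: PF = cos(φ) = Re(Z)/|Z| = 4750/4811 = 0.9873.
Step 5 — Type: Im(Z) = 765 ⇒ lagging (phase φ = 9.1°).

PF = 0.9873 (lagging, φ = 9.1°)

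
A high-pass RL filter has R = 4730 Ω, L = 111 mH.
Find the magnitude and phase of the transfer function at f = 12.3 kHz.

Step 1 — Angular frequency: ω = 2π·1.23e+04 = 7.728e+04 rad/s.
Step 2 — Transfer function: H(jω) = jωL/(R + jωL).
Step 3 — Numerator jωL = j·8578; denominator R + jωL = 4730 + j8578.
Step 4 — H = 0.7669 + j0.4228.
Step 5 — Magnitude: |H| = 0.8757 (-1.2 dB); phase: φ = 28.9°.

|H| = 0.8757 (-1.2 dB), φ = 28.9°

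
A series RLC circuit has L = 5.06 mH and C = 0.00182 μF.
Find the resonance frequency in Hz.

Step 1 — Resonance condition Im(Z)=0 gives ω₀ = 1/√(LC).
Step 2 — ω₀ = 1/√(0.00506·1.82e-09) = 3.295e+05 rad/s.
Step 3 — f₀ = ω₀/(2π) = 5.245e+04 Hz.

f₀ = 5.245e+04 Hz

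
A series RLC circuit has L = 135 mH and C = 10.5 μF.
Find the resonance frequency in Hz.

Step 1 — Resonance condition Im(Z)=0 gives ω₀ = 1/√(LC).
Step 2 — ω₀ = 1/√(0.135·1.05e-05) = 839.9 rad/s.
Step 3 — f₀ = ω₀/(2π) = 133.7 Hz.

f₀ = 133.7 Hz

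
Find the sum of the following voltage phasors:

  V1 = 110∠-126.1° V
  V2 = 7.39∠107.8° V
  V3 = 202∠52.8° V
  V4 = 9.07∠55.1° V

Step 1 — Convert each phasor to rectangular form:
  V1 = 110·(cos(-126.1°) + j·sin(-126.1°)) = -64.81 - j88.88 V
  V2 = 7.39·(cos(107.8°) + j·sin(107.8°)) = -2.259 + j7.036 V
  V3 = 202·(cos(52.8°) + j·sin(52.8°)) = 122.1 + j160.9 V
  V4 = 9.07·(cos(55.1°) + j·sin(55.1°)) = 5.189 + j7.439 V
Step 2 — Sum components: V_total = 60.25 + j86.5 V.
Step 3 — Convert to polar: |V_total| = 105.4 V, ∠V_total = 55.1°.

V_total = 105.4∠55.1° V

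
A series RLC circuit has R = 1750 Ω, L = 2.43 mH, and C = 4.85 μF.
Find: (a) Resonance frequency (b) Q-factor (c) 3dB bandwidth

Step 1 — Resonance: ω₀ = 1/√(LC) = 1/√(0.00243·4.85e-06) = 9211 rad/s.
Step 2 — f₀ = ω₀/(2π) = 1466 Hz.
Step 3 — Series Q: Q = ω₀L/R = 9211·0.00243/1750 = 0.01279.
Step 4 — Bandwidth: Δω = ω₀/Q = 7.202e+05 rad/s; BW = Δω/(2π) = 1.146e+05 Hz.

(a) f₀ = 1466 Hz  (b) Q = 0.01279  (c) BW = 1.146e+05 Hz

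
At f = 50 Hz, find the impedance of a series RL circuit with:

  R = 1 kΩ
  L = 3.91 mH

Step 1 — Angular frequency: ω = 2π·f = 2π·50 = 314.2 rad/s.
Step 2 — Component impedances:
  R: Z = R = 1000 Ω
  L: Z = jωL = j·314.2·0.00391 = 0 + j1.228 Ω
Step 3 — Series combination: Z_total = R + L = 1000 + j1.228 Ω = 1000∠0.1° Ω.

Z = 1000 + j1.228 Ω = 1000∠0.1° Ω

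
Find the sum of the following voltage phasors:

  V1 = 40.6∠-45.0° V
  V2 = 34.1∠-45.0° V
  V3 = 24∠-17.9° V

Step 1 — Convert each phasor to rectangular form:
  V1 = 40.6·(cos(-45.0°) + j·sin(-45.0°)) = 28.71 - j28.71 V
  V2 = 34.1·(cos(-45.0°) + j·sin(-45.0°)) = 24.11 - j24.11 V
  V3 = 24·(cos(-17.9°) + j·sin(-17.9°)) = 22.84 - j7.377 V
Step 2 — Sum components: V_total = 75.66 - j60.2 V.
Step 3 — Convert to polar: |V_total| = 96.69 V, ∠V_total = -38.5°.

V_total = 96.69∠-38.5° V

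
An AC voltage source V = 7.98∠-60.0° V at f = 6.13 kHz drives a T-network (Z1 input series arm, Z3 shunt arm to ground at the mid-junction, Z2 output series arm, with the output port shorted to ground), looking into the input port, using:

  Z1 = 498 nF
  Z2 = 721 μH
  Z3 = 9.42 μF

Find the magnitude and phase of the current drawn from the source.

Step 1 — Angular frequency: ω = 2π·f = 2π·6130 = 3.852e+04 rad/s.
Step 2 — Component impedances:
  Z1: Z = 1/(jωC) = -j/(ω·C) = 0 - j52.14 Ω
  Z2: Z = jωL = j·3.852e+04·0.000721 = 0 + j27.77 Ω
  Z3: Z = 1/(jωC) = -j/(ω·C) = 0 - j2.756 Ω
Step 3 — With the output port shorted to ground, the output series arm Z2 runs from the junction to ground; the shunt arm Z3 also runs from the junction to ground. They appear in parallel: Z3 || Z2 = 0 - j3.06 Ω.
Step 4 — Series with input arm Z1: Z_in = Z1 + (Z3 || Z2) = 0 - j55.19 Ω = 55.19∠-90.0° Ω.
Step 5 — Source phasor: V = 7.98∠-60.0° V = 3.99 - j6.911 V.
Step 6 — Ohm's law: I = V / Z_total = (3.99 - j6.911) / (0 - j55.19) = 0.1252 + j0.07229 A.
Step 7 — Convert to polar: |I| = 0.1446 A, ∠I = 30.0°.

I = 0.1446∠30.0° A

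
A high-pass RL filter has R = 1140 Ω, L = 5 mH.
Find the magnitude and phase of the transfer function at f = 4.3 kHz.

Step 1 — Angular frequency: ω = 2π·4300 = 2.702e+04 rad/s.
Step 2 — Transfer function: H(jω) = jωL/(R + jωL).
Step 3 — Numerator jωL = j·135.1; denominator R + jωL = 1140 + j135.1.
Step 4 — H = 0.01385 + j0.1169.
Step 5 — Magnitude: |H| = 0.1177 (-18.6 dB); phase: φ = 83.2°.

|H| = 0.1177 (-18.6 dB), φ = 83.2°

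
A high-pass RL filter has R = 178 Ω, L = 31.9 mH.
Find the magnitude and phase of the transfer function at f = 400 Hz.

Step 1 — Angular frequency: ω = 2π·400 = 2513 rad/s.
Step 2 — Transfer function: H(jω) = jωL/(R + jωL).
Step 3 — Numerator jωL = j·80.17; denominator R + jωL = 178 + j80.17.
Step 4 — H = 0.1687 + j0.3744.
Step 5 — Magnitude: |H| = 0.4107 (-7.7 dB); phase: φ = 65.8°.

|H| = 0.4107 (-7.7 dB), φ = 65.8°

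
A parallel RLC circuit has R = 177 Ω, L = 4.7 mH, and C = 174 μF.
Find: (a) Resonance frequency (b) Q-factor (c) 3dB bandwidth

Step 1 — Resonance: ω₀ = 1/√(LC) = 1/√(0.0047·0.000174) = 1106 rad/s.
Step 2 — f₀ = ω₀/(2π) = 176 Hz.
Step 3 — Parallel Q: Q = R/(ω₀L) = 177/(1106·0.0047) = 34.06.
Step 4 — Bandwidth: Δω = ω₀/Q = 32.47 rad/s; BW = Δω/(2π) = 5.168 Hz.

(a) f₀ = 176 Hz  (b) Q = 34.06  (c) BW = 5.168 Hz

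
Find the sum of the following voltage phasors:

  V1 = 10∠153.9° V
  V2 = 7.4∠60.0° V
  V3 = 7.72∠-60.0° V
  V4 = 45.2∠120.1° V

Step 1 — Convert each phasor to rectangular form:
  V1 = 10·(cos(153.9°) + j·sin(153.9°)) = -8.98 + j4.399 V
  V2 = 7.4·(cos(60.0°) + j·sin(60.0°)) = 3.7 + j6.409 V
  V3 = 7.72·(cos(-60.0°) + j·sin(-60.0°)) = 3.86 - j6.686 V
  V4 = 45.2·(cos(120.1°) + j·sin(120.1°)) = -22.67 + j39.1 V
Step 2 — Sum components: V_total = -24.09 + j43.23 V.
Step 3 — Convert to polar: |V_total| = 49.49 V, ∠V_total = 119.1°.

V_total = 49.49∠119.1° V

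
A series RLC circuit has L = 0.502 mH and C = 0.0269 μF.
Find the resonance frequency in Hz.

Step 1 — Resonance condition Im(Z)=0 gives ω₀ = 1/√(LC).
Step 2 — ω₀ = 1/√(0.000502·2.69e-08) = 2.721e+05 rad/s.
Step 3 — f₀ = ω₀/(2π) = 4.331e+04 Hz.

f₀ = 4.331e+04 Hz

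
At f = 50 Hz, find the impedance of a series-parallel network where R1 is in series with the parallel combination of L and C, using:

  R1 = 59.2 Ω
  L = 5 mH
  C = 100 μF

Step 1 — Angular frequency: ω = 2π·f = 2π·50 = 314.2 rad/s.
Step 2 — Component impedances:
  R1: Z = R = 59.2 Ω
  L: Z = jωL = j·314.2·0.005 = 0 + j1.571 Ω
  C: Z = 1/(jωC) = -j/(ω·C) = 0 - j31.83 Ω
Step 3 — Parallel branch: L || C = 1/(1/L + 1/C) = 0 + j1.652 Ω.
Step 4 — Series with R1: Z_total = R1 + (L || C) = 59.2 + j1.652 Ω = 59.22∠1.6° Ω.

Z = 59.2 + j1.652 Ω = 59.22∠1.6° Ω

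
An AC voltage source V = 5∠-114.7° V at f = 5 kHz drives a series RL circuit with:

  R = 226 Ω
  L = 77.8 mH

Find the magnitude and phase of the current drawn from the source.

Step 1 — Angular frequency: ω = 2π·f = 2π·5000 = 3.142e+04 rad/s.
Step 2 — Component impedances:
  R: Z = R = 226 Ω
  L: Z = jωL = j·3.142e+04·0.0778 = 0 + j2444 Ω
Step 3 — Series combination: Z_total = R + L = 226 + j2444 Ω = 2455∠84.7° Ω.
Step 4 — Source phasor: V = 5∠-114.7° V = -2.089 - j4.543 V.
Step 5 — Ohm's law: I = V / Z_total = (-2.089 - j4.543) / (226 + j2444) = -0.001921 + j0.0006772 A.
Step 6 — Convert to polar: |I| = 0.002037 A, ∠I = 160.6°.

I = 0.002037∠160.6° A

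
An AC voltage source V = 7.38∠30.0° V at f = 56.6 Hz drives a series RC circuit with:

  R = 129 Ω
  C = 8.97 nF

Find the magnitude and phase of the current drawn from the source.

Step 1 — Angular frequency: ω = 2π·f = 2π·56.6 = 355.6 rad/s.
Step 2 — Component impedances:
  R: Z = R = 129 Ω
  C: Z = 1/(jωC) = -j/(ω·C) = 0 - j3.135e+05 Ω
Step 3 — Series combination: Z_total = R + C = 129 - j3.135e+05 Ω = 3.135e+05∠-90.0° Ω.
Step 4 — Source phasor: V = 7.38∠30.0° V = 6.391 + j3.69 V.
Step 5 — Ohm's law: I = V / Z_total = (6.391 + j3.69) / (129 - j3.135e+05) = -1.176e-05 + j2.039e-05 A.
Step 6 — Convert to polar: |I| = 2.354e-05 A, ∠I = 120.0°.

I = 2.354e-05∠120.0° A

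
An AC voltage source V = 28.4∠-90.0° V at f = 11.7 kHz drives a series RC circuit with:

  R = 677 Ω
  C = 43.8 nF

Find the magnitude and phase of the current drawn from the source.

Step 1 — Angular frequency: ω = 2π·f = 2π·1.17e+04 = 7.351e+04 rad/s.
Step 2 — Component impedances:
  R: Z = R = 677 Ω
  C: Z = 1/(jωC) = -j/(ω·C) = 0 - j310.6 Ω
Step 3 — Series combination: Z_total = R + C = 677 - j310.6 Ω = 744.8∠-24.6° Ω.
Step 4 — Source phasor: V = 28.4∠-90.0° V = 0 - j28.4 V.
Step 5 — Ohm's law: I = V / Z_total = (0 - j28.4) / (677 - j310.6) = 0.0159 - j0.03466 A.
Step 6 — Convert to polar: |I| = 0.03813 A, ∠I = -65.4°.

I = 0.03813∠-65.4° A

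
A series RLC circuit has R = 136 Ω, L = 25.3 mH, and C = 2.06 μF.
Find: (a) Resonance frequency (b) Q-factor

Step 1 — Resonance condition Im(Z)=0 gives ω₀ = 1/√(LC).
Step 2 — ω₀ = 1/√(0.0253·2.06e-06) = 4380 rad/s.
Step 3 — f₀ = ω₀/(2π) = 697.2 Hz.
Step 4 — Series Q: Q = ω₀L/R = 4380·0.0253/136 = 0.8149.

(a) f₀ = 697.2 Hz  (b) Q = 0.8149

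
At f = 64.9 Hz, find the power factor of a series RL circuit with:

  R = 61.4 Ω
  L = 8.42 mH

Step 1 — Angular frequency: ω = 2π·f = 2π·64.9 = 407.8 rad/s.
Step 2 — Component impedances:
  R: Z = R = 61.4 Ω
  L: Z = jωL = j·407.8·0.00842 = 0 + j3.433 Ω
Step 3 — Series combination: Z_total = R + L = 61.4 + j3.433 Ω = 61.5∠3.2° Ω.
Step 4 — Power factor: PF = cos(φ) = Re(Z)/|Z| = 61.4/61.5 = 0.9984.
Step 5 — Type: Im(Z) = 3.433 ⇒ lagging (phase φ = 3.2°).

PF = 0.9984 (lagging, φ = 3.2°)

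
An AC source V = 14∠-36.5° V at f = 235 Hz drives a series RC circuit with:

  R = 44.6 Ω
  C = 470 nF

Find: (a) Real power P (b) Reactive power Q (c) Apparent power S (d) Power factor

Step 1 — Angular frequency: ω = 2π·f = 2π·235 = 1477 rad/s.
Step 2 — Component impedances:
  R: Z = R = 44.6 Ω
  C: Z = 1/(jωC) = -j/(ω·C) = 0 - j1441 Ω
Step 3 — Series combination: Z_total = R + C = 44.6 - j1441 Ω = 1442∠-88.2° Ω.
Step 4 — Source phasor: V = 14∠-36.5° V = 11.25 - j8.328 V.
Step 5 — Current: I = V / Z = 0.006015 + j0.007624 A = 0.009711∠51.7° A.
Step 6 — Complex power: S = V·I* = 0.004206 - j0.1359 VA.
Step 7 — Real power: P = Re(S) = 0.004206 W.
Step 8 — Reactive power: Q = Im(S) = -0.1359 VAR.
Step 9 — Apparent power: |S| = 0.136 VA.
Step 10 — Power factor: PF = P/|S| = 0.03094 (leading).

(a) P = 0.004206 W  (b) Q = -0.1359 VAR  (c) S = 0.136 VA  (d) PF = 0.03094 (leading)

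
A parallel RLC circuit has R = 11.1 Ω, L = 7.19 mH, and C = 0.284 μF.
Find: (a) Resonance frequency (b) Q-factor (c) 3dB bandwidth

Step 1 — Resonance: ω₀ = 1/√(LC) = 1/√(0.00719·2.84e-07) = 2.213e+04 rad/s.
Step 2 — f₀ = ω₀/(2π) = 3522 Hz.
Step 3 — Parallel Q: Q = R/(ω₀L) = 11.1/(2.213e+04·0.00719) = 0.06976.
Step 4 — Bandwidth: Δω = ω₀/Q = 3.172e+05 rad/s; BW = Δω/(2π) = 5.049e+04 Hz.

(a) f₀ = 3522 Hz  (b) Q = 0.06976  (c) BW = 5.049e+04 Hz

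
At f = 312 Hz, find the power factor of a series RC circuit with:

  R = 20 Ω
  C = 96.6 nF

Step 1 — Angular frequency: ω = 2π·f = 2π·312 = 1960 rad/s.
Step 2 — Component impedances:
  R: Z = R = 20 Ω
  C: Z = 1/(jωC) = -j/(ω·C) = 0 - j5281 Ω
Step 3 — Series combination: Z_total = R + C = 20 - j5281 Ω = 5281∠-89.8° Ω.
Step 4 — Power factor: PF = cos(φ) = Re(Z)/|Z| = 20/5281 = 0.003787.
Step 5 — Type: Im(Z) = -5281 ⇒ leading (phase φ = -89.8°).

PF = 0.003787 (leading, φ = -89.8°)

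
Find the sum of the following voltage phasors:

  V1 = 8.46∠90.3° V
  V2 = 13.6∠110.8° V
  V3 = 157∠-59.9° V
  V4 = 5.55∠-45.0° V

Step 1 — Convert each phasor to rectangular form:
  V1 = 8.46·(cos(90.3°) + j·sin(90.3°)) = -0.0443 + j8.46 V
  V2 = 13.6·(cos(110.8°) + j·sin(110.8°)) = -4.829 + j12.71 V
  V3 = 157·(cos(-59.9°) + j·sin(-59.9°)) = 78.74 - j135.8 V
  V4 = 5.55·(cos(-45.0°) + j·sin(-45.0°)) = 3.924 - j3.924 V
Step 2 — Sum components: V_total = 77.79 - j118.6 V.
Step 3 — Convert to polar: |V_total| = 141.8 V, ∠V_total = -56.7°.

V_total = 141.8∠-56.7° V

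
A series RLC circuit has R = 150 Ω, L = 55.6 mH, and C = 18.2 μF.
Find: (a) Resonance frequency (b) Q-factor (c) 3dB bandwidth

Step 1 — Resonance condition Im(Z)=0 gives ω₀ = 1/√(LC).
Step 2 — ω₀ = 1/√(0.0556·1.82e-05) = 994.1 rad/s.
Step 3 — f₀ = ω₀/(2π) = 158.2 Hz.
Step 4 — Series Q: Q = ω₀L/R = 994.1·0.0556/150 = 0.3685.
Step 5 — 3dB bandwidth: Δω = ω₀/Q = 2698 rad/s; BW = Δω/(2π) = 429.4 Hz.

(a) f₀ = 158.2 Hz  (b) Q = 0.3685  (c) BW = 429.4 Hz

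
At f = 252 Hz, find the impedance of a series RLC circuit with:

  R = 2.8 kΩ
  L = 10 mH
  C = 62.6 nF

Step 1 — Angular frequency: ω = 2π·f = 2π·252 = 1583 rad/s.
Step 2 — Component impedances:
  R: Z = R = 2800 Ω
  L: Z = jωL = j·1583·0.01 = 0 + j15.83 Ω
  C: Z = 1/(jωC) = -j/(ω·C) = 0 - j1.009e+04 Ω
Step 3 — Series combination: Z_total = R + L + C = 2800 - j1.007e+04 Ω = 1.046e+04∠-74.5° Ω.

Z = 2800 - j1.007e+04 Ω = 1.046e+04∠-74.5° Ω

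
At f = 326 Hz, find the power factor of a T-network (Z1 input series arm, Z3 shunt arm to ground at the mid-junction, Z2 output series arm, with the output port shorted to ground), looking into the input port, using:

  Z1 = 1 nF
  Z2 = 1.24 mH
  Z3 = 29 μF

Step 1 — Angular frequency: ω = 2π·f = 2π·326 = 2048 rad/s.
Step 2 — Component impedances:
  Z1: Z = 1/(jωC) = -j/(ω·C) = 0 - j4.882e+05 Ω
  Z2: Z = jωL = j·2048·0.00124 = 0 + j2.54 Ω
  Z3: Z = 1/(jωC) = -j/(ω·C) = 0 - j16.83 Ω
Step 3 — With the output port shorted to ground, the output series arm Z2 runs from the junction to ground; the shunt arm Z3 also runs from the junction to ground. They appear in parallel: Z3 || Z2 = 0 + j2.991 Ω.
Step 4 — Series with input arm Z1: Z_in = Z1 + (Z3 || Z2) = 0 - j4.882e+05 Ω = 4.882e+05∠-90.0° Ω.
Step 5 — Power factor: PF = cos(φ) = Re(Z)/|Z| = 0/4.882e+05 = 0.
Step 6 — Type: Im(Z) = -4.882e+05 ⇒ leading (phase φ = -90.0°).

PF = 0 (leading, φ = -90.0°)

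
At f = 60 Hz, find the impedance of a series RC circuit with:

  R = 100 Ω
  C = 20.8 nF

Step 1 — Angular frequency: ω = 2π·f = 2π·60 = 377 rad/s.
Step 2 — Component impedances:
  R: Z = R = 100 Ω
  C: Z = 1/(jωC) = -j/(ω·C) = 0 - j1.275e+05 Ω
Step 3 — Series combination: Z_total = R + C = 100 - j1.275e+05 Ω = 1.275e+05∠-90.0° Ω.

Z = 100 - j1.275e+05 Ω = 1.275e+05∠-90.0° Ω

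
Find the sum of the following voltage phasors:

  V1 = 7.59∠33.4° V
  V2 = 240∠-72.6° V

Step 1 — Convert each phasor to rectangular form:
  V1 = 7.59·(cos(33.4°) + j·sin(33.4°)) = 6.336 + j4.178 V
  V2 = 240·(cos(-72.6°) + j·sin(-72.6°)) = 71.77 - j229 V
Step 2 — Sum components: V_total = 78.11 - j224.8 V.
Step 3 — Convert to polar: |V_total| = 238 V, ∠V_total = -70.8°.

V_total = 238∠-70.8° V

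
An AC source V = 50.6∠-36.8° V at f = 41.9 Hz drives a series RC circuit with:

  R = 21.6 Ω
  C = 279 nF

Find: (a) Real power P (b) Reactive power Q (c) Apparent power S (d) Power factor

Step 1 — Angular frequency: ω = 2π·f = 2π·41.9 = 263.3 rad/s.
Step 2 — Component impedances:
  R: Z = R = 21.6 Ω
  C: Z = 1/(jωC) = -j/(ω·C) = 0 - j1.361e+04 Ω
Step 3 — Series combination: Z_total = R + C = 21.6 - j1.361e+04 Ω = 1.361e+04∠-89.9° Ω.
Step 4 — Source phasor: V = 50.6∠-36.8° V = 40.52 - j30.31 V.
Step 5 — Current: I = V / Z = 0.002231 + j0.002972 A = 0.003717∠53.1° A.
Step 6 — Complex power: S = V·I* = 0.0002984 - j0.1881 VA.
Step 7 — Real power: P = Re(S) = 0.0002984 W.
Step 8 — Reactive power: Q = Im(S) = -0.1881 VAR.
Step 9 — Apparent power: |S| = 0.1881 VA.
Step 10 — Power factor: PF = P/|S| = 0.001587 (leading).

(a) P = 0.0002984 W  (b) Q = -0.1881 VAR  (c) S = 0.1881 VA  (d) PF = 0.001587 (leading)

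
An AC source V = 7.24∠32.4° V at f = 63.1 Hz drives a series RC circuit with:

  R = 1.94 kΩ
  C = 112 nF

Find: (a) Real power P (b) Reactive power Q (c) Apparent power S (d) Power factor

Step 1 — Angular frequency: ω = 2π·f = 2π·63.1 = 396.5 rad/s.
Step 2 — Component impedances:
  R: Z = R = 1940 Ω
  C: Z = 1/(jωC) = -j/(ω·C) = 0 - j2.252e+04 Ω
Step 3 — Series combination: Z_total = R + C = 1940 - j2.252e+04 Ω = 2.26e+04∠-85.1° Ω.
Step 4 — Source phasor: V = 7.24∠32.4° V = 6.113 + j3.879 V.
Step 5 — Current: I = V / Z = -0.0001478 + j0.0002842 A = 0.0003203∠117.5° A.
Step 6 — Complex power: S = V·I* = 0.000199 - j0.00231 VA.
Step 7 — Real power: P = Re(S) = 0.000199 W.
Step 8 — Reactive power: Q = Im(S) = -0.00231 VAR.
Step 9 — Apparent power: |S| = 0.002319 VA.
Step 10 — Power factor: PF = P/|S| = 0.08583 (leading).

(a) P = 0.000199 W  (b) Q = -0.00231 VAR  (c) S = 0.002319 VA  (d) PF = 0.08583 (leading)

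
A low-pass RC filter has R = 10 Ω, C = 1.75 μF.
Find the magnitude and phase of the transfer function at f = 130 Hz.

Step 1 — Angular frequency: ω = 2π·130 = 816.8 rad/s.
Step 2 — Transfer function: H(jω) = 1/(1 + jωRC).
Step 3 — Denominator: 1 + jωRC = 1 + j·816.8·10·1.75e-06 = 1 + j0.01429.
Step 4 — H = 0.9998 - j0.01429.
Step 5 — Magnitude: |H| = 0.9999 (-0.0 dB); phase: φ = -0.8°.

|H| = 0.9999 (-0.0 dB), φ = -0.8°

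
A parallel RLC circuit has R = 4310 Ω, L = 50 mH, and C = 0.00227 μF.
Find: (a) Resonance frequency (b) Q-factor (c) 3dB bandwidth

Step 1 — Resonance: ω₀ = 1/√(LC) = 1/√(0.05·2.27e-09) = 9.386e+04 rad/s.
Step 2 — f₀ = ω₀/(2π) = 1.494e+04 Hz.
Step 3 — Parallel Q: Q = R/(ω₀L) = 4310/(9.386e+04·0.05) = 0.9183.
Step 4 — Bandwidth: Δω = ω₀/Q = 1.022e+05 rad/s; BW = Δω/(2π) = 1.627e+04 Hz.

(a) f₀ = 1.494e+04 Hz  (b) Q = 0.9183  (c) BW = 1.627e+04 Hz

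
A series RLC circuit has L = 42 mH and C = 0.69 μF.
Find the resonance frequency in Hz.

Step 1 — Resonance condition Im(Z)=0 gives ω₀ = 1/√(LC).
Step 2 — ω₀ = 1/√(0.042·6.9e-07) = 5874 rad/s.
Step 3 — f₀ = ω₀/(2π) = 934.9 Hz.

f₀ = 934.9 Hz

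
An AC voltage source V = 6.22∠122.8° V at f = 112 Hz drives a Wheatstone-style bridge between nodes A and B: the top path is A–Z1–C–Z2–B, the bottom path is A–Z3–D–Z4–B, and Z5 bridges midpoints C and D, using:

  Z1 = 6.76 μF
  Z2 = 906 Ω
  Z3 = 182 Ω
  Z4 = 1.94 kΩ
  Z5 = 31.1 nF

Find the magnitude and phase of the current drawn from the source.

Step 1 — Angular frequency: ω = 2π·f = 2π·112 = 703.7 rad/s.
Step 2 — Component impedances:
  Z1: Z = 1/(jωC) = -j/(ω·C) = 0 - j210.2 Ω
  Z2: Z = R = 906 Ω
  Z3: Z = R = 182 Ω
  Z4: Z = R = 1940 Ω
  Z5: Z = 1/(jωC) = -j/(ω·C) = 0 - j4.569e+04 Ω
Step 3 — Bridge requires nodal analysis (the Z5 bridge couples midpoints C and D, so the two paths cannot be reduced to a simple series/parallel combination). Setting node B to ground and injecting 1 A at node A, the 3-node admittance system at A, C, D solves to V_A = Z_AB = 642.3 - j102.4 Ω = 650.4∠-9.1° Ω.
Step 4 — Source phasor: V = 6.22∠122.8° V = -3.369 + j5.228 V.
Step 5 — Ohm's law: I = V / Z_total = (-3.369 + j5.228) / (642.3 - j102.4) = -0.006381 + j0.007123 A.
Step 6 — Convert to polar: |I| = 0.009563 A, ∠I = 131.9°.

I = 0.009563∠131.9° A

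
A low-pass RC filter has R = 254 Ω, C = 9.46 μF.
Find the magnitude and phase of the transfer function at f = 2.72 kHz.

Step 1 — Angular frequency: ω = 2π·2720 = 1.709e+04 rad/s.
Step 2 — Transfer function: H(jω) = 1/(1 + jωRC).
Step 3 — Denominator: 1 + jωRC = 1 + j·1.709e+04·254·9.46e-06 = 1 + j41.07.
Step 4 — H = 0.0005926 - j0.02434.
Step 5 — Magnitude: |H| = 0.02434 (-32.3 dB); phase: φ = -88.6°.

|H| = 0.02434 (-32.3 dB), φ = -88.6°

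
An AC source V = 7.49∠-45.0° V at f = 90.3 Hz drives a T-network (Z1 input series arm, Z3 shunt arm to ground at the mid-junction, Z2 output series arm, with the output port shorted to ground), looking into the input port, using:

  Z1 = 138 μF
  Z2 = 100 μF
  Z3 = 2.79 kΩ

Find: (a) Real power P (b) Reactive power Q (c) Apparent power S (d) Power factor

Step 1 — Angular frequency: ω = 2π·f = 2π·90.3 = 567.4 rad/s.
Step 2 — Component impedances:
  Z1: Z = 1/(jωC) = -j/(ω·C) = 0 - j12.77 Ω
  Z2: Z = 1/(jωC) = -j/(ω·C) = 0 - j17.63 Ω
  Z3: Z = R = 2790 Ω
Step 3 — With the output port shorted to ground, the output series arm Z2 runs from the junction to ground; the shunt arm Z3 also runs from the junction to ground. They appear in parallel: Z3 || Z2 = 0.1113 - j17.62 Ω.
Step 4 — Series with input arm Z1: Z_in = Z1 + (Z3 || Z2) = 0.1113 - j30.4 Ω = 30.4∠-89.8° Ω.
Step 5 — Source phasor: V = 7.49∠-45.0° V = 5.296 - j5.296 V.
Step 6 — Current: I = V / Z = 0.1749 + j0.1736 A = 0.2464∠44.8° A.
Step 7 — Complex power: S = V·I* = 0.00676 - j1.846 VA.
Step 8 — Real power: P = Re(S) = 0.00676 W.
Step 9 — Reactive power: Q = Im(S) = -1.846 VAR.
Step 10 — Apparent power: |S| = 1.846 VA.
Step 11 — Power factor: PF = P/|S| = 0.003663 (leading).

(a) P = 0.00676 W  (b) Q = -1.846 VAR  (c) S = 1.846 VA  (d) PF = 0.003663 (leading)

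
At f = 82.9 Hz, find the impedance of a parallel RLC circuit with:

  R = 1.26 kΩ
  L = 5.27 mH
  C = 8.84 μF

Step 1 — Angular frequency: ω = 2π·f = 2π·82.9 = 520.9 rad/s.
Step 2 — Component impedances:
  R: Z = R = 1260 Ω
  L: Z = jωL = j·520.9·0.00527 = 0 + j2.745 Ω
  C: Z = 1/(jωC) = -j/(ω·C) = 0 - j217.2 Ω
Step 3 — Parallel combination: 1/Z_total = 1/R + 1/L + 1/C; Z_total = 0.006134 + j2.78 Ω = 2.78∠89.9° Ω.

Z = 0.006134 + j2.78 Ω = 2.78∠89.9° Ω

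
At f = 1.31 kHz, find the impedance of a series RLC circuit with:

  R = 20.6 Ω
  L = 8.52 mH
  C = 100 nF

Step 1 — Angular frequency: ω = 2π·f = 2π·1310 = 8231 rad/s.
Step 2 — Component impedances:
  R: Z = R = 20.6 Ω
  L: Z = jωL = j·8231·0.00852 = 0 + j70.13 Ω
  C: Z = 1/(jωC) = -j/(ω·C) = 0 - j1215 Ω
Step 3 — Series combination: Z_total = R + L + C = 20.6 - j1145 Ω = 1145∠-89.0° Ω.

Z = 20.6 - j1145 Ω = 1145∠-89.0° Ω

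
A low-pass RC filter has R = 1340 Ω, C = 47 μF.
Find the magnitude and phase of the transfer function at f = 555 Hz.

Step 1 — Angular frequency: ω = 2π·555 = 3487 rad/s.
Step 2 — Transfer function: H(jω) = 1/(1 + jωRC).
Step 3 — Denominator: 1 + jωRC = 1 + j·3487·1340·4.7e-05 = 1 + j219.6.
Step 4 — H = 2.073e-05 - j0.004553.
Step 5 — Magnitude: |H| = 0.004553 (-46.8 dB); phase: φ = -89.7°.

|H| = 0.004553 (-46.8 dB), φ = -89.7°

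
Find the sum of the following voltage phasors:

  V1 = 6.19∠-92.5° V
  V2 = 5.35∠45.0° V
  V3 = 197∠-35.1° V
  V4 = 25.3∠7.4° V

Step 1 — Convert each phasor to rectangular form:
  V1 = 6.19·(cos(-92.5°) + j·sin(-92.5°)) = -0.27 - j6.184 V
  V2 = 5.35·(cos(45.0°) + j·sin(45.0°)) = 3.783 + j3.783 V
  V3 = 197·(cos(-35.1°) + j·sin(-35.1°)) = 161.2 - j113.3 V
  V4 = 25.3·(cos(7.4°) + j·sin(7.4°)) = 25.09 + j3.259 V
Step 2 — Sum components: V_total = 189.8 - j112.4 V.
Step 3 — Convert to polar: |V_total| = 220.6 V, ∠V_total = -30.6°.

V_total = 220.6∠-30.6° V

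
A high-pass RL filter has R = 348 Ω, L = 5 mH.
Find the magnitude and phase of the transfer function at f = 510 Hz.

Step 1 — Angular frequency: ω = 2π·510 = 3204 rad/s.
Step 2 — Transfer function: H(jω) = jωL/(R + jωL).
Step 3 — Numerator jωL = j·16.02; denominator R + jωL = 348 + j16.02.
Step 4 — H = 0.002115 + j0.04594.
Step 5 — Magnitude: |H| = 0.04599 (-26.7 dB); phase: φ = 87.4°.

|H| = 0.04599 (-26.7 dB), φ = 87.4°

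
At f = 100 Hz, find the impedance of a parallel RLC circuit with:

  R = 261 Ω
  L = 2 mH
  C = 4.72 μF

Step 1 — Angular frequency: ω = 2π·f = 2π·100 = 628.3 rad/s.
Step 2 — Component impedances:
  R: Z = R = 261 Ω
  L: Z = jωL = j·628.3·0.002 = 0 + j1.257 Ω
  C: Z = 1/(jωC) = -j/(ω·C) = 0 - j337.2 Ω
Step 3 — Parallel combination: 1/Z_total = 1/R + 1/L + 1/C; Z_total = 0.006096 + j1.261 Ω = 1.261∠89.7° Ω.

Z = 0.006096 + j1.261 Ω = 1.261∠89.7° Ω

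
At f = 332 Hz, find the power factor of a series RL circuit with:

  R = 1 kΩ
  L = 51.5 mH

Step 1 — Angular frequency: ω = 2π·f = 2π·332 = 2086 rad/s.
Step 2 — Component impedances:
  R: Z = R = 1000 Ω
  L: Z = jωL = j·2086·0.0515 = 0 + j107.4 Ω
Step 3 — Series combination: Z_total = R + L = 1000 + j107.4 Ω = 1006∠6.1° Ω.
Step 4 — Power factor: PF = cos(φ) = Re(Z)/|Z| = 1000/1005.75 = 0.9943.
Step 5 — Type: Im(Z) = 107.4 ⇒ lagging (phase φ = 6.1°).

PF = 0.9943 (lagging, φ = 6.1°)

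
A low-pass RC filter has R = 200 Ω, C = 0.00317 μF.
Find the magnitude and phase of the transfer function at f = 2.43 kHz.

Step 1 — Angular frequency: ω = 2π·2430 = 1.527e+04 rad/s.
Step 2 — Transfer function: H(jω) = 1/(1 + jωRC).
Step 3 — Denominator: 1 + jωRC = 1 + j·1.527e+04·200·3.17e-09 = 1 + j0.00968.
Step 4 — H = 0.9999 - j0.009679.
Step 5 — Magnitude: |H| = 1 (-0.0 dB); phase: φ = -0.6°.

|H| = 1 (-0.0 dB), φ = -0.6°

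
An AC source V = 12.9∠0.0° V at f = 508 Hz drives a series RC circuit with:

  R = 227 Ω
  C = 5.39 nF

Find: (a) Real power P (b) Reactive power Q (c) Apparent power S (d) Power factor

Step 1 — Angular frequency: ω = 2π·f = 2π·508 = 3192 rad/s.
Step 2 — Component impedances:
  R: Z = R = 227 Ω
  C: Z = 1/(jωC) = -j/(ω·C) = 0 - j5.813e+04 Ω
Step 3 — Series combination: Z_total = R + C = 227 - j5.813e+04 Ω = 5.813e+04∠-89.8° Ω.
Step 4 — Source phasor: V = 12.9∠0.0° V = 12.9 V.
Step 5 — Current: I = V / Z = 8.667e-07 + j0.0002219 A = 0.0002219∠89.8° A.
Step 6 — Complex power: S = V·I* = 1.118e-05 - j0.002863 VA.
Step 7 — Real power: P = Re(S) = 1.118e-05 W.
Step 8 — Reactive power: Q = Im(S) = -0.002863 VAR.
Step 9 — Apparent power: |S| = 0.002863 VA.
Step 10 — Power factor: PF = P/|S| = 0.003905 (leading).

(a) P = 1.118e-05 W  (b) Q = -0.002863 VAR  (c) S = 0.002863 VA  (d) PF = 0.003905 (leading)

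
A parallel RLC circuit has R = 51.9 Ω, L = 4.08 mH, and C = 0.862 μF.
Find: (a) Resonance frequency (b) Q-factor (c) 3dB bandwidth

Step 1 — Resonance: ω₀ = 1/√(LC) = 1/√(0.00408·8.62e-07) = 1.686e+04 rad/s.
Step 2 — f₀ = ω₀/(2π) = 2684 Hz.
Step 3 — Parallel Q: Q = R/(ω₀L) = 51.9/(1.686e+04·0.00408) = 0.7544.
Step 4 — Bandwidth: Δω = ω₀/Q = 2.235e+04 rad/s; BW = Δω/(2π) = 3558 Hz.

(a) f₀ = 2684 Hz  (b) Q = 0.7544  (c) BW = 3558 Hz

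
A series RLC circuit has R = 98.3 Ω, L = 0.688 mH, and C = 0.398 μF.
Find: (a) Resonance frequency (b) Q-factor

Step 1 — Resonance condition Im(Z)=0 gives ω₀ = 1/√(LC).
Step 2 — ω₀ = 1/√(0.000688·3.98e-07) = 6.043e+04 rad/s.
Step 3 — f₀ = ω₀/(2π) = 9618 Hz.
Step 4 — Series Q: Q = ω₀L/R = 6.043e+04·0.000688/98.3 = 0.423.

(a) f₀ = 9618 Hz  (b) Q = 0.423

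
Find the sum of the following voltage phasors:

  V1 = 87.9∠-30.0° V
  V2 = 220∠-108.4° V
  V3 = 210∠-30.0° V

Step 1 — Convert each phasor to rectangular form:
  V1 = 87.9·(cos(-30.0°) + j·sin(-30.0°)) = 76.12 - j43.95 V
  V2 = 220·(cos(-108.4°) + j·sin(-108.4°)) = -69.44 - j208.8 V
  V3 = 210·(cos(-30.0°) + j·sin(-30.0°)) = 181.9 - j105 V
Step 2 — Sum components: V_total = 188.5 - j357.7 V.
Step 3 — Convert to polar: |V_total| = 404.4 V, ∠V_total = -62.2°.

V_total = 404.4∠-62.2° V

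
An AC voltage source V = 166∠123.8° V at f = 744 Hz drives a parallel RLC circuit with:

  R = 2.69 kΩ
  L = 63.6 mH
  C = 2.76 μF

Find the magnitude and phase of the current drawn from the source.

Step 1 — Angular frequency: ω = 2π·f = 2π·744 = 4675 rad/s.
Step 2 — Component impedances:
  R: Z = R = 2690 Ω
  L: Z = jωL = j·4675·0.0636 = 0 + j297.3 Ω
  C: Z = 1/(jωC) = -j/(ω·C) = 0 - j77.51 Ω
Step 3 — Parallel combination: 1/Z_total = 1/R + 1/L + 1/C; Z_total = 4.08 - j104.7 Ω = 104.8∠-87.8° Ω.
Step 4 — Source phasor: V = 166∠123.8° V = -92.35 + j137.9 V.
Step 5 — Ohm's law: I = V / Z_total = (-92.35 + j137.9) / (4.08 - j104.7) = -1.35 - j0.8296 A.
Step 6 — Convert to polar: |I| = 1.585 A, ∠I = -148.4°.

I = 1.585∠-148.4° A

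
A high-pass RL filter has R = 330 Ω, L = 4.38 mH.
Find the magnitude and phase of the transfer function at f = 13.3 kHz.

Step 1 — Angular frequency: ω = 2π·1.33e+04 = 8.357e+04 rad/s.
Step 2 — Transfer function: H(jω) = jωL/(R + jωL).
Step 3 — Numerator jωL = j·366; denominator R + jωL = 330 + j366.
Step 4 — H = 0.5516 + j0.4973.
Step 5 — Magnitude: |H| = 0.7427 (-2.6 dB); phase: φ = 42.0°.

|H| = 0.7427 (-2.6 dB), φ = 42.0°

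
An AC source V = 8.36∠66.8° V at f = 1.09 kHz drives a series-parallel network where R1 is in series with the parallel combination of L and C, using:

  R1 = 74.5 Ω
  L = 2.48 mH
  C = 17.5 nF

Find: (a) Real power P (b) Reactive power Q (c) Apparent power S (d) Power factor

Step 1 — Angular frequency: ω = 2π·f = 2π·1090 = 6849 rad/s.
Step 2 — Component impedances:
  R1: Z = R = 74.5 Ω
  L: Z = jωL = j·6849·0.00248 = 0 + j16.98 Ω
  C: Z = 1/(jωC) = -j/(ω·C) = 0 - j8344 Ω
Step 3 — Parallel branch: L || C = 1/(1/L + 1/C) = 0 + j17.02 Ω.
Step 4 — Series with R1: Z_total = R1 + (L || C) = 74.5 + j17.02 Ω = 76.42∠12.9° Ω.
Step 5 — Source phasor: V = 8.36∠66.8° V = 3.293 + j7.684 V.
Step 6 — Current: I = V / Z = 0.06441 + j0.08843 A = 0.1094∠53.9° A.
Step 7 — Complex power: S = V·I* = 0.8916 + j0.2037 VA.
Step 8 — Real power: P = Re(S) = 0.8916 W.
Step 9 — Reactive power: Q = Im(S) = 0.2037 VAR.
Step 10 — Apparent power: |S| = 0.9146 VA.
Step 11 — Power factor: PF = P/|S| = 0.9749 (lagging).

(a) P = 0.8916 W  (b) Q = 0.2037 VAR  (c) S = 0.9146 VA  (d) PF = 0.9749 (lagging)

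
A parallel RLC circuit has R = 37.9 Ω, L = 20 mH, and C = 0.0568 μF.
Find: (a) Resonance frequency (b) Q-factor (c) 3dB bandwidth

Step 1 — Resonance: ω₀ = 1/√(LC) = 1/√(0.02·5.68e-08) = 2.967e+04 rad/s.
Step 2 — f₀ = ω₀/(2π) = 4722 Hz.
Step 3 — Parallel Q: Q = R/(ω₀L) = 37.9/(2.967e+04·0.02) = 0.06387.
Step 4 — Bandwidth: Δω = ω₀/Q = 4.645e+05 rad/s; BW = Δω/(2π) = 7.393e+04 Hz.

(a) f₀ = 4722 Hz  (b) Q = 0.06387  (c) BW = 7.393e+04 Hz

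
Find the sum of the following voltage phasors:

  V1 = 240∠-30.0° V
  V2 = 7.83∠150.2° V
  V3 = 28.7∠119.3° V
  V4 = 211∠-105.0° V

Step 1 — Convert each phasor to rectangular form:
  V1 = 240·(cos(-30.0°) + j·sin(-30.0°)) = 207.8 - j120 V
  V2 = 7.83·(cos(150.2°) + j·sin(150.2°)) = -6.795 + j3.891 V
  V3 = 28.7·(cos(119.3°) + j·sin(119.3°)) = -14.05 + j25.03 V
  V4 = 211·(cos(-105.0°) + j·sin(-105.0°)) = -54.61 - j203.8 V
Step 2 — Sum components: V_total = 132.4 - j294.9 V.
Step 3 — Convert to polar: |V_total| = 323.2 V, ∠V_total = -65.8°.

V_total = 323.2∠-65.8° V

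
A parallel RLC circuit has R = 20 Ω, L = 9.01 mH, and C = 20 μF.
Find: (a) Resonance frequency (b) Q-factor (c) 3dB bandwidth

Step 1 — Resonance: ω₀ = 1/√(LC) = 1/√(0.00901·2e-05) = 2356 rad/s.
Step 2 — f₀ = ω₀/(2π) = 374.9 Hz.
Step 3 — Parallel Q: Q = R/(ω₀L) = 20/(2356·0.00901) = 0.9423.
Step 4 — Bandwidth: Δω = ω₀/Q = 2500 rad/s; BW = Δω/(2π) = 397.9 Hz.

(a) f₀ = 374.9 Hz  (b) Q = 0.9423  (c) BW = 397.9 Hz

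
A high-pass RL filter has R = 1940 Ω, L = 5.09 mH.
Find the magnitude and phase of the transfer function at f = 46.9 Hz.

Step 1 — Angular frequency: ω = 2π·46.9 = 294.7 rad/s.
Step 2 — Transfer function: H(jω) = jωL/(R + jωL).
Step 3 — Numerator jωL = j·1.5; denominator R + jωL = 1940 + j1.5.
Step 4 — H = 5.978e-07 + j0.0007732.
Step 5 — Magnitude: |H| = 0.0007732 (-62.2 dB); phase: φ = 90.0°.

|H| = 0.0007732 (-62.2 dB), φ = 90.0°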